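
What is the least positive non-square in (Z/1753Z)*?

(2/1753) = +1, so 2 is a residue.
(3/1753) = +1, so 3 is a residue.
(4/1753) = +1, so 4 is a residue.
(5/1753) = −1, so 5 is the smallest positive non-residue mod 1753.

5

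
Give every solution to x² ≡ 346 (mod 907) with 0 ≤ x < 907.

166, 741

Since 907 ≡ 3 (mod 4), a square root of 346 is 346^((907+1)/4) = 346^227 mod 907.
Repeated squaring: 346^2≡899, 346^4≡64, 346^8≡468, 346^16≡437, 346^32≡499, 346^64≡483, 346^128≡190 (mod 907).
346^227 = 346^(128+64+32+2+1) ≡ 166 (mod 907).
Check: 166² = 27556 ≡ 346 (mod 907). The two roots are 166 and 741.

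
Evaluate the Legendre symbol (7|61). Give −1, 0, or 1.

Reciprocity: 7 ≡ 3 and 61 ≡ 1 (mod 4), so (7/61) = +(61/7).
Reduce top mod 7: now compute (5/7).
Reciprocity: 5 ≡ 1 and 7 ≡ 3 (mod 4), so (5/7) = +(7/5).
Reduce top mod 5: now compute (2/5).
Pull out 2: since 5 ≡ 5 (mod 8), (2/5) = -1.
Reached (1/5) = 1. Collecting the sign flips along the way, the symbol is -1.

-1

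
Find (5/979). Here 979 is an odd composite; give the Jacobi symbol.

1

Reciprocity: 5 ≡ 1 and 979 ≡ 3 (mod 4), so (5/979) = +(979/5).
Reduce top mod 5: now compute (4/5).
Pull out 2^2: since 5 ≡ 5 (mod 8), (2/5) = -1, so (2/5)^2 = +1.
Reached (1/5) = 1. Collecting the sign flips along the way, the symbol is +1.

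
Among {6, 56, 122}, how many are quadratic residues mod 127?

1

(6/127) = -1 → non-residue.
(56/127) = -1 → non-residue.
(122/127) = +1 → QR.
Total quadratic residues among the 3: 1.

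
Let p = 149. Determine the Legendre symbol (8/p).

-1

Euler's criterion: (8/149) ≡ 8^74 (mod 149).
8^2 ≡ 64 (mod 149)
8^4 ≡ 73 (mod 149)
8^8 ≡ 114 (mod 149)
8^16 ≡ 33 (mod 149)
8^32 ≡ 46 (mod 149)
8^64 ≡ 30 (mod 149)
8^74 = 8^(64+8+2) ≡ 148 (mod 149).
Result is 148 ≡ −1, so (8/149) = −1.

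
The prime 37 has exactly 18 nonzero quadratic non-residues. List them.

Square k = 1,…,18 (k and 37−k give the same square):
1²=1, 2²=4, 3²=9, 4²=16, 5²=25, 6²=36, 7²≡12, 8²≡27, 9²≡7, 10²≡26, 11²≡10, 12²≡33, 13²≡21, 14²≡11, 15²≡3, 16²≡34, 17²≡30, 18²≡28 (mod 37).
The residues are {1, 3, 4, 7, 9, 10, 11, 12, 16, 21, 25, 26, 27, 28, 30, 33, 34, 36}; the non-residues are the remaining 18 nonzero classes.

2,5,6,8,13,14,15,17,18,19,20,22,23,24,29,31,32,35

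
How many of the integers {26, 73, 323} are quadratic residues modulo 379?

1

(26/379) = +1 → QR.
(73/379) = -1 → non-residue.
(323/379) = -1 → non-residue.
Total quadratic residues among the 3: 1.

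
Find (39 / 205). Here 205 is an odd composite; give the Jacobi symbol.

1

Reciprocity: 39 ≡ 3 and 205 ≡ 1 (mod 4), so (39/205) = +(205/39).
Reduce top mod 39: now compute (10/39).
Pull out 2: since 39 ≡ 7 (mod 8), (2/39) = +1.
Reciprocity: 5 ≡ 1 and 39 ≡ 3 (mod 4), so (5/39) = +(39/5).
Reduce top mod 5: now compute (4/5).
Pull out 2^2: since 5 ≡ 5 (mod 8), (2/5) = -1, so (2/5)^2 = +1.
Reached (1/5) = 1. Collecting the sign flips along the way, the symbol is +1.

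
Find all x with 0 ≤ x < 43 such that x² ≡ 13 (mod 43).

20, 23

Since 43 ≡ 3 (mod 4), a square root of 13 is 13^((43+1)/4) = 13^11 mod 43.
Repeated squaring: 13^2≡40, 13^4≡9, 13^8≡38 (mod 43).
13^11 = 13^(8+2+1) ≡ 23 (mod 43).
Check: 23² = 529 ≡ 13 (mod 43). The two roots are 20 and 23.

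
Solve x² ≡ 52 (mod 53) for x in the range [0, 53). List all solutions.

23, 30

53 ≡ 1 (mod 4), so we find a root by search.
Trying successive values, 23² = 529 ≡ 52 (mod 53). The other root is 53 − 23 = 30.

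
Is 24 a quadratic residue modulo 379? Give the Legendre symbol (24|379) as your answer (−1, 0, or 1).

Pull out 2^3: since 379 ≡ 3 (mod 8), (2/379) = -1, so (2/379)^3 = -1.
Reciprocity: 3 ≡ 3 and 379 ≡ 3 (mod 4), so (3/379) = −(379/3).
Reduce top mod 3: now compute (1/3).
Reached (1/3) = 1. Collecting the sign flips along the way, the symbol is +1.

1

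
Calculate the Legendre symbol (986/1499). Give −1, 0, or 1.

Pull out 2: since 1499 ≡ 3 (mod 8), (2/1499) = -1.
Reciprocity: 493 ≡ 1 and 1499 ≡ 3 (mod 4), so (493/1499) = +(1499/493).
Reduce top mod 493: now compute (20/493).
Pull out 2^2: since 493 ≡ 5 (mod 8), (2/493) = -1, so (2/493)^2 = +1.
Reciprocity: 5 ≡ 1 and 493 ≡ 1 (mod 4), so (5/493) = +(493/5).
Reduce top mod 5: now compute (3/5).
Reciprocity: 3 ≡ 3 and 5 ≡ 1 (mod 4), so (3/5) = +(5/3).
Reduce top mod 3: now compute (2/3).
Pull out 2: since 3 ≡ 3 (mod 8), (2/3) = -1.
Reached (1/3) = 1. Collecting the sign flips along the way, the symbol is +1.

1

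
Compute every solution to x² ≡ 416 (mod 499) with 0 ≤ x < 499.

128, 371

Since 499 ≡ 3 (mod 4), a square root of 416 is 416^((499+1)/4) = 416^125 mod 499.
Repeated squaring: 416^2≡402, 416^4≡427, 416^8≡194, 416^16≡211, 416^32≡110, 416^64≡124 (mod 499).
416^125 = 416^(64+32+16+8+4+1) ≡ 371 (mod 499).
Check: 371² = 137641 ≡ 416 (mod 499). The two roots are 128 and 371.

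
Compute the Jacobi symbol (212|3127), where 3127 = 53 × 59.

0

Pull out 2^2: since 3127 ≡ 7 (mod 8), (2/3127) = +1, so (2/3127)^2 = +1.
Reciprocity: 53 ≡ 1 and 3127 ≡ 3 (mod 4), so (53/3127) = +(3127/53).
Reduce top mod 53: now compute (0/53).
Top reduces to 0: gcd > 1, so the symbol is 0.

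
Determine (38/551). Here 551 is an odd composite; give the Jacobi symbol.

Pull out 2: since 551 ≡ 7 (mod 8), (2/551) = +1.
Reciprocity: 19 ≡ 3 and 551 ≡ 3 (mod 4), so (19/551) = −(551/19).
Reduce top mod 19: now compute (0/19).
Top reduces to 0: gcd > 1, so the symbol is 0.

0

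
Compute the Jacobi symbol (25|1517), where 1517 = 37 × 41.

Reciprocity: 25 ≡ 1 and 1517 ≡ 1 (mod 4), so (25/1517) = +(1517/25).
Reduce top mod 25: now compute (17/25).
Reciprocity: 17 ≡ 1 and 25 ≡ 1 (mod 4), so (17/25) = +(25/17).
Reduce top mod 17: now compute (8/17).
Pull out 2^3: since 17 ≡ 1 (mod 8), (2/17) = +1, so (2/17)^3 = +1.
Reached (1/17) = 1. Collecting the sign flips along the way, the symbol is +1.

1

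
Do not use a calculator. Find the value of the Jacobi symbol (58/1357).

-1

Pull out 2: since 1357 ≡ 5 (mod 8), (2/1357) = -1.
Reciprocity: 29 ≡ 1 and 1357 ≡ 1 (mod 4), so (29/1357) = +(1357/29).
Reduce top mod 29: now compute (23/29).
Reciprocity: 23 ≡ 3 and 29 ≡ 1 (mod 4), so (23/29) = +(29/23).
Reduce top mod 23: now compute (6/23).
Pull out 2: since 23 ≡ 7 (mod 8), (2/23) = +1.
Reciprocity: 3 ≡ 3 and 23 ≡ 3 (mod 4), so (3/23) = −(23/3).
Reduce top mod 3: now compute (2/3).
Pull out 2: since 3 ≡ 3 (mod 8), (2/3) = -1.
Reached (1/3) = 1. Collecting the sign flips along the way, the symbol is -1.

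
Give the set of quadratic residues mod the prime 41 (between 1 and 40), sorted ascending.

Square k = 1,…,20 (k and 41−k give the same square):
1²=1, 2²=4, 3²=9, 4²=16, 5²=25, 6²=36, 7²≡8, 8²≡23, 9²≡40, 10²≡18, 11²≡39, 12²≡21, 13²≡5, 14²≡32, 15²≡20, 16²≡10, 17²≡2, 18²≡37, 19²≡33, 20²≡31 (mod 41).
So the quadratic residues mod 41 are {1, 2, 4, 5, 8, 9, 10, 16, 18, 20, 21, 23, 25, 31, 32, 33, 36, 37, 39, 40}.

1, 2, 4, 5, 8, 9, 10, 16, 18, 20, 21, 23, 25, 31, 32, 33, 36, 37, 39, 40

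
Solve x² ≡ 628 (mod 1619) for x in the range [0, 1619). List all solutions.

Since 1619 ≡ 3 (mod 4), a square root of 628 is 628^((1619+1)/4) = 628^405 mod 1619.
Repeated squaring: 628^2≡967, 628^4≡926, 628^8≡1025, 628^16≡1513, 628^32≡1522, 628^64≡1314, 628^128≡742, 628^256≡104 (mod 1619).
628^405 = 628^(256+128+16+4+1) ≡ 702 (mod 1619).
Check: 702² = 492804 ≡ 628 (mod 1619). The two roots are 702 and 917.

702, 917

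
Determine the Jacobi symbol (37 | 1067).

-1

Reciprocity: 37 ≡ 1 and 1067 ≡ 3 (mod 4), so (37/1067) = +(1067/37).
Reduce top mod 37: now compute (31/37).
Reciprocity: 31 ≡ 3 and 37 ≡ 1 (mod 4), so (31/37) = +(37/31).
Reduce top mod 31: now compute (6/31).
Pull out 2: since 31 ≡ 7 (mod 8), (2/31) = +1.
Reciprocity: 3 ≡ 3 and 31 ≡ 3 (mod 4), so (3/31) = −(31/3).
Reduce top mod 3: now compute (1/3).
Reached (1/3) = 1. Collecting the sign flips along the way, the symbol is -1.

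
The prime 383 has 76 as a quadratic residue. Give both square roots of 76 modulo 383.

Since 383 ≡ 3 (mod 4), a square root of 76 is 76^((383+1)/4) = 76^96 mod 383.
Repeated squaring: 76^2≡31, 76^4≡195, 76^8≡108, 76^16≡174, 76^32≡19, 76^64≡361 (mod 383).
76^96 = 76^(64+32) ≡ 348 (mod 383).
Check: 348² = 121104 ≡ 76 (mod 383). The two roots are 35 and 348.

35, 348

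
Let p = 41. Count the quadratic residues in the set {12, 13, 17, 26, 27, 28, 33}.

1

(12/41) = -1 → non-residue.
(13/41) = -1 → non-residue.
(17/41) = -1 → non-residue.
(26/41) = -1 → non-residue.
(27/41) = -1 → non-residue.
(28/41) = -1 → non-residue.
(33/41) = +1 → QR.
Total quadratic residues among the 7: 1.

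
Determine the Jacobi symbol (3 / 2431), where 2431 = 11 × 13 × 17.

Reciprocity: 3 ≡ 3 and 2431 ≡ 3 (mod 4), so (3/2431) = −(2431/3).
Reduce top mod 3: now compute (1/3).
Reached (1/3) = 1. Collecting the sign flips along the way, the symbol is -1.

-1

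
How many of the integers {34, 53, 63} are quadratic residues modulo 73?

0

(34/73) = -1 → non-residue.
(53/73) = -1 → non-residue.
(63/73) = -1 → non-residue.
Total quadratic residues among the 3: 0.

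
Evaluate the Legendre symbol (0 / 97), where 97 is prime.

Top reduces to 0: gcd > 1, so the symbol is 0.

0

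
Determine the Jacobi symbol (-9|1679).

First reduce: -9 ≡ 1670 (mod 1679).
Pull out 2: since 1679 ≡ 7 (mod 8), (2/1679) = +1.
Reciprocity: 835 ≡ 3 and 1679 ≡ 3 (mod 4), so (835/1679) = −(1679/835).
Reduce top mod 835: now compute (9/835).
Reciprocity: 9 ≡ 1 and 835 ≡ 3 (mod 4), so (9/835) = +(835/9).
Reduce top mod 9: now compute (7/9).
Reciprocity: 7 ≡ 3 and 9 ≡ 1 (mod 4), so (7/9) = +(9/7).
Reduce top mod 7: now compute (2/7).
Pull out 2: since 7 ≡ 7 (mod 8), (2/7) = +1.
Reached (1/7) = 1. Collecting the sign flips along the way, the symbol is -1.

-1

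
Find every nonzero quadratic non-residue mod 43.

2,3,5,7,8,12,18,19,20,22,26,27,28,29,30,32,33,34,37,39,42

Square k = 1,…,21 (k and 43−k give the same square):
1²=1, 2²=4, 3²=9, 4²=16, 5²=25, 6²=36, 7²≡6, 8²≡21, 9²≡38, 10²≡14, 11²≡35, 12²≡15, 13²≡40, 14²≡24, 15²≡10, 16²≡41, 17²≡31, 18²≡23, 19²≡17, 20²≡13, 21²≡11 (mod 43).
The residues are {1, 4, 6, 9, 10, 11, 13, 14, 15, 16, 17, 21, 23, 24, 25, 31, 35, 36, 38, 40, 41}; the non-residues are the remaining 21 nonzero classes.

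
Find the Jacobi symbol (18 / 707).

Pull out 2: since 707 ≡ 3 (mod 8), (2/707) = -1.
Reciprocity: 9 ≡ 1 and 707 ≡ 3 (mod 4), so (9/707) = +(707/9).
Reduce top mod 9: now compute (5/9).
Reciprocity: 5 ≡ 1 and 9 ≡ 1 (mod 4), so (5/9) = +(9/5).
Reduce top mod 5: now compute (4/5).
Pull out 2^2: since 5 ≡ 5 (mod 8), (2/5) = -1, so (2/5)^2 = +1.
Reached (1/5) = 1. Collecting the sign flips along the way, the symbol is -1.

-1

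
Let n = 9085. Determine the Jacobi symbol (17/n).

Reciprocity: 17 ≡ 1 and 9085 ≡ 1 (mod 4), so (17/9085) = +(9085/17).
Reduce top mod 17: now compute (7/17).
Reciprocity: 7 ≡ 3 and 17 ≡ 1 (mod 4), so (7/17) = +(17/7).
Reduce top mod 7: now compute (3/7).
Reciprocity: 3 ≡ 3 and 7 ≡ 3 (mod 4), so (3/7) = −(7/3).
Reduce top mod 3: now compute (1/3).
Reached (1/3) = 1. Collecting the sign flips along the way, the symbol is -1.

-1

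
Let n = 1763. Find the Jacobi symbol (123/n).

Reciprocity: 123 ≡ 3 and 1763 ≡ 3 (mod 4), so (123/1763) = −(1763/123).
Reduce top mod 123: now compute (41/123).
Reciprocity: 41 ≡ 1 and 123 ≡ 3 (mod 4), so (41/123) = +(123/41).
Reduce top mod 41: now compute (0/41).
Top reduces to 0: gcd > 1, so the symbol is 0.

0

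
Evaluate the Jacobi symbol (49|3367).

0

Reciprocity: 49 ≡ 1 and 3367 ≡ 3 (mod 4), so (49/3367) = +(3367/49).
Reduce top mod 49: now compute (35/49).
Reciprocity: 35 ≡ 3 and 49 ≡ 1 (mod 4), so (35/49) = +(49/35).
Reduce top mod 35: now compute (14/35).
Pull out 2: since 35 ≡ 3 (mod 8), (2/35) = -1.
Reciprocity: 7 ≡ 3 and 35 ≡ 3 (mod 4), so (7/35) = −(35/7).
Reduce top mod 7: now compute (0/7).
Top reduces to 0: gcd > 1, so the symbol is 0.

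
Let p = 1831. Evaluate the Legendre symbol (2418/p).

First reduce: 2418 ≡ 587 (mod 1831).
Reciprocity: 587 ≡ 3 and 1831 ≡ 3 (mod 4), so (587/1831) = −(1831/587).
Reduce top mod 587: now compute (70/587).
Pull out 2: since 587 ≡ 3 (mod 8), (2/587) = -1.
Reciprocity: 35 ≡ 3 and 587 ≡ 3 (mod 4), so (35/587) = −(587/35).
Reduce top mod 35: now compute (27/35).
Reciprocity: 27 ≡ 3 and 35 ≡ 3 (mod 4), so (27/35) = −(35/27).
Reduce top mod 27: now compute (8/27).
Pull out 2^3: since 27 ≡ 3 (mod 8), (2/27) = -1, so (2/27)^3 = -1.
Reached (1/27) = 1. Collecting the sign flips along the way, the symbol is -1.

-1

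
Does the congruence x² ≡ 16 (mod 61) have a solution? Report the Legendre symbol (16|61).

Pull out 2^4: since 61 ≡ 5 (mod 8), (2/61) = -1, so (2/61)^4 = +1.
Reached (1/61) = 1. Collecting the sign flips along the way, the symbol is +1.

1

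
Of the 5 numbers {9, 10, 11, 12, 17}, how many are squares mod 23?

(9/23) = +1 → QR.
(10/23) = -1 → non-residue.
(11/23) = -1 → non-residue.
(12/23) = +1 → QR.
(17/23) = -1 → non-residue.
Total quadratic residues among the 5: 2.

2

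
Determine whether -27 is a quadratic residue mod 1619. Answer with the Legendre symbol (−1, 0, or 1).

-1

First reduce: -27 ≡ 1592 (mod 1619).
Pull out 2^3: since 1619 ≡ 3 (mod 8), (2/1619) = -1, so (2/1619)^3 = -1.
Reciprocity: 199 ≡ 3 and 1619 ≡ 3 (mod 4), so (199/1619) = −(1619/199).
Reduce top mod 199: now compute (27/199).
Reciprocity: 27 ≡ 3 and 199 ≡ 3 (mod 4), so (27/199) = −(199/27).
Reduce top mod 27: now compute (10/27).
Pull out 2: since 27 ≡ 3 (mod 8), (2/27) = -1.
Reciprocity: 5 ≡ 1 and 27 ≡ 3 (mod 4), so (5/27) = +(27/5).
Reduce top mod 5: now compute (2/5).
Pull out 2: since 5 ≡ 5 (mod 8), (2/5) = -1.
Reached (1/5) = 1. Collecting the sign flips along the way, the symbol is -1.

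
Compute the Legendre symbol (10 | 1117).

Euler's criterion: (10/1117) ≡ 10^558 (mod 1117).
10^2 ≡ 100 (mod 1117)
10^4 ≡ 1064 (mod 1117)
10^8 ≡ 575 (mod 1117)
10^16 ≡ 1110 (mod 1117)
10^32 ≡ 49 (mod 1117)
10^64 ≡ 167 (mod 1117)
10^128 ≡ 1081 (mod 1117)
10^256 ≡ 179 (mod 1117)
10^512 ≡ 765 (mod 1117)
10^558 = 10^(512+32+8+4+2) ≡ 1 (mod 1117).
Result is 1, so (10/1117) = 1.

1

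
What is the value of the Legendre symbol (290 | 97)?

1

First reduce: 290 ≡ 96 (mod 97).
Pull out 2^5: since 97 ≡ 1 (mod 8), (2/97) = +1, so (2/97)^5 = +1.
Reciprocity: 3 ≡ 3 and 97 ≡ 1 (mod 4), so (3/97) = +(97/3).
Reduce top mod 3: now compute (1/3).
Reached (1/3) = 1. Collecting the sign flips along the way, the symbol is +1.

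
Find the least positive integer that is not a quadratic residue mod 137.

3

(2/137) = +1, so 2 is a residue.
(3/137) = −1, so 3 is the smallest positive non-residue mod 137.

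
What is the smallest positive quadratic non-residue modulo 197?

(2/197) = −1, so 2 is the smallest positive non-residue mod 197.

2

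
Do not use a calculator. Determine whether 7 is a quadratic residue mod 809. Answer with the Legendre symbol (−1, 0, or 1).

Reciprocity: 7 ≡ 3 and 809 ≡ 1 (mod 4), so (7/809) = +(809/7).
Reduce top mod 7: now compute (4/7).
Pull out 2^2: since 7 ≡ 7 (mod 8), (2/7) = +1, so (2/7)^2 = +1.
Reached (1/7) = 1. Collecting the sign flips along the way, the symbol is +1.

1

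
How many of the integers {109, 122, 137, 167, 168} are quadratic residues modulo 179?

(109/179) = -1 → non-residue.
(122/179) = -1 → non-residue.
(137/179) = -1 → non-residue.
(167/179) = -1 → non-residue.
(168/179) = +1 → QR.
Total quadratic residues among the 5: 1.

1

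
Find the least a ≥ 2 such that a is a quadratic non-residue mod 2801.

3

(2/2801) = +1, so 2 is a residue.
(3/2801) = −1, so 3 is the smallest positive non-residue mod 2801.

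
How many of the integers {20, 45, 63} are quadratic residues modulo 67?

0

(20/67) = -1 → non-residue.
(45/67) = -1 → non-residue.
(63/67) = -1 → non-residue.
Total quadratic residues among the 3: 0.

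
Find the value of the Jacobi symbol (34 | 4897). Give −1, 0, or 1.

Pull out 2: since 4897 ≡ 1 (mod 8), (2/4897) = +1.
Reciprocity: 17 ≡ 1 and 4897 ≡ 1 (mod 4), so (17/4897) = +(4897/17).
Reduce top mod 17: now compute (1/17).
Reached (1/17) = 1. Collecting the sign flips along the way, the symbol is +1.

1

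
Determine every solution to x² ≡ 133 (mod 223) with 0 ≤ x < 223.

Since 223 ≡ 3 (mod 4), a square root of 133 is 133^((223+1)/4) = 133^56 mod 223.
Repeated squaring: 133^2≡72, 133^4≡55, 133^8≡126, 133^16≡43, 133^32≡65 (mod 223).
133^56 = 133^(32+16+8) ≡ 53 (mod 223).
Check: 53² = 2809 ≡ 133 (mod 223). The two roots are 53 and 170.

53, 170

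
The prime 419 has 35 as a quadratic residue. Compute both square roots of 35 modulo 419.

65, 354

Since 419 ≡ 3 (mod 4), a square root of 35 is 35^((419+1)/4) = 35^105 mod 419.
Repeated squaring: 35^2≡387, 35^4≡186, 35^8≡238, 35^16≡79, 35^32≡375, 35^64≡260 (mod 419).
35^105 = 35^(64+32+8+1) ≡ 65 (mod 419).
Check: 65² = 4225 ≡ 35 (mod 419). The two roots are 65 and 354.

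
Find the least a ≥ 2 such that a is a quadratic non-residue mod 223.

3

(2/223) = +1, so 2 is a residue.
(3/223) = −1, so 3 is the smallest positive non-residue mod 223.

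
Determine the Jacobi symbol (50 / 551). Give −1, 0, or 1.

Pull out 2: since 551 ≡ 7 (mod 8), (2/551) = +1.
Reciprocity: 25 ≡ 1 and 551 ≡ 3 (mod 4), so (25/551) = +(551/25).
Reduce top mod 25: now compute (1/25).
Reached (1/25) = 1. Collecting the sign flips along the way, the symbol is +1.

1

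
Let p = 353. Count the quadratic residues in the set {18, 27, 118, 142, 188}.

2

(18/353) = +1 → QR.
(27/353) = -1 → non-residue.
(118/353) = -1 → non-residue.
(142/353) = -1 → non-residue.
(188/353) = +1 → QR.
Total quadratic residues among the 5: 2.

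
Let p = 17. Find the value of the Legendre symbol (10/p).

-1

Euler's criterion: (10/17) ≡ 10^8 (mod 17).
10^2 ≡ 15 (mod 17)
10^4 ≡ 4 (mod 17)
10^8 ≡ 16 (mod 17)
10^8 = 10^(8) ≡ 16 (mod 17).
Result is 16 ≡ −1, so (10/17) = −1.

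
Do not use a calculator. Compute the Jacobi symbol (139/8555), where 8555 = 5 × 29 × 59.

1

Reciprocity: 139 ≡ 3 and 8555 ≡ 3 (mod 4), so (139/8555) = −(8555/139).
Reduce top mod 139: now compute (76/139).
Pull out 2^2: since 139 ≡ 3 (mod 8), (2/139) = -1, so (2/139)^2 = +1.
Reciprocity: 19 ≡ 3 and 139 ≡ 3 (mod 4), so (19/139) = −(139/19).
Reduce top mod 19: now compute (6/19).
Pull out 2: since 19 ≡ 3 (mod 8), (2/19) = -1.
Reciprocity: 3 ≡ 3 and 19 ≡ 3 (mod 4), so (3/19) = −(19/3).
Reduce top mod 3: now compute (1/3).
Reached (1/3) = 1. Collecting the sign flips along the way, the symbol is +1.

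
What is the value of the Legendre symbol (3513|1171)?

First reduce: 3513 ≡ 0 (mod 1171).
Top reduces to 0: gcd > 1, so the symbol is 0.

0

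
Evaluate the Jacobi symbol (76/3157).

-1

Pull out 2^2: since 3157 ≡ 5 (mod 8), (2/3157) = -1, so (2/3157)^2 = +1.
Reciprocity: 19 ≡ 3 and 3157 ≡ 1 (mod 4), so (19/3157) = +(3157/19).
Reduce top mod 19: now compute (3/19).
Reciprocity: 3 ≡ 3 and 19 ≡ 3 (mod 4), so (3/19) = −(19/3).
Reduce top mod 3: now compute (1/3).
Reached (1/3) = 1. Collecting the sign flips along the way, the symbol is -1.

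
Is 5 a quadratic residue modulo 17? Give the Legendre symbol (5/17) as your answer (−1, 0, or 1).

-1

Reciprocity: 5 ≡ 1 and 17 ≡ 1 (mod 4), so (5/17) = +(17/5).
Reduce top mod 5: now compute (2/5).
Pull out 2: since 5 ≡ 5 (mod 8), (2/5) = -1.
Reached (1/5) = 1. Collecting the sign flips along the way, the symbol is -1.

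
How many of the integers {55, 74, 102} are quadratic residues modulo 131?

3

(55/131) = +1 → QR.
(74/131) = +1 → QR.
(102/131) = +1 → QR.
Total quadratic residues among the 3: 3.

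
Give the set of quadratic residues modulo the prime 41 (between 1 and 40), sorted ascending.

Square k = 1,…,20 (k and 41−k give the same square):
1²=1, 2²=4, 3²=9, 4²=16, 5²=25, 6²=36, 7²≡8, 8²≡23, 9²≡40, 10²≡18, 11²≡39, 12²≡21, 13²≡5, 14²≡32, 15²≡20, 16²≡10, 17²≡2, 18²≡37, 19²≡33, 20²≡31 (mod 41).
So the quadratic residues mod 41 are {1, 2, 4, 5, 8, 9, 10, 16, 18, 20, 21, 23, 25, 31, 32, 33, 36, 37, 39, 40}.

1,2,4,5,8,9,10,16,18,20,21,23,25,31,32,33,36,37,39,40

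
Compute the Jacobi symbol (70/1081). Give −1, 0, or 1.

Pull out 2: since 1081 ≡ 1 (mod 8), (2/1081) = +1.
Reciprocity: 35 ≡ 3 and 1081 ≡ 1 (mod 4), so (35/1081) = +(1081/35).
Reduce top mod 35: now compute (31/35).
Reciprocity: 31 ≡ 3 and 35 ≡ 3 (mod 4), so (31/35) = −(35/31).
Reduce top mod 31: now compute (4/31).
Pull out 2^2: since 31 ≡ 7 (mod 8), (2/31) = +1, so (2/31)^2 = +1.
Reached (1/31) = 1. Collecting the sign flips along the way, the symbol is -1.

-1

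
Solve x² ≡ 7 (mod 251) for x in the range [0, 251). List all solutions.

42, 209

Since 251 ≡ 3 (mod 4), a square root of 7 is 7^((251+1)/4) = 7^63 mod 251.
Repeated squaring: 7^2≡49, 7^4≡142, 7^8≡84, 7^16≡28, 7^32≡31 (mod 251).
7^63 = 7^(32+16+8+4+2+1) ≡ 209 (mod 251).
Check: 209² = 43681 ≡ 7 (mod 251). The two roots are 42 and 209.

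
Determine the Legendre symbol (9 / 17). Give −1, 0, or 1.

1

Reciprocity: 9 ≡ 1 and 17 ≡ 1 (mod 4), so (9/17) = +(17/9).
Reduce top mod 9: now compute (8/9).
Pull out 2^3: since 9 ≡ 1 (mod 8), (2/9) = +1, so (2/9)^3 = +1.
Reached (1/9) = 1. Collecting the sign flips along the way, the symbol is +1.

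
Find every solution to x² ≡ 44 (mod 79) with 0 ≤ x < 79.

26, 53

Since 79 ≡ 3 (mod 4), a square root of 44 is 44^((79+1)/4) = 44^20 mod 79.
Repeated squaring: 44^2≡40, 44^4≡20, 44^8≡5, 44^16≡25 (mod 79).
44^20 = 44^(16+4) ≡ 26 (mod 79).
Check: 26² = 676 ≡ 44 (mod 79). The two roots are 26 and 53.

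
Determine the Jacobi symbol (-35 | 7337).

First reduce: -35 ≡ 7302 (mod 7337).
Pull out 2: since 7337 ≡ 1 (mod 8), (2/7337) = +1.
Reciprocity: 3651 ≡ 3 and 7337 ≡ 1 (mod 4), so (3651/7337) = +(7337/3651).
Reduce top mod 3651: now compute (35/3651).
Reciprocity: 35 ≡ 3 and 3651 ≡ 3 (mod 4), so (35/3651) = −(3651/35).
Reduce top mod 35: now compute (11/35).
Reciprocity: 11 ≡ 3 and 35 ≡ 3 (mod 4), so (11/35) = −(35/11).
Reduce top mod 11: now compute (2/11).
Pull out 2: since 11 ≡ 3 (mod 8), (2/11) = -1.
Reached (1/11) = 1. Collecting the sign flips along the way, the symbol is -1.

-1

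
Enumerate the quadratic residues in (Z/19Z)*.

1,4,5,6,7,9,11,16,17

Square k = 1,…,9 (k and 19−k give the same square):
1²=1, 2²=4, 3²=9, 4²=16, 5²≡6, 6²≡17, 7²≡11, 8²≡7, 9²≡5 (mod 19).
So the quadratic residues mod 19 are {1, 4, 5, 6, 7, 9, 11, 16, 17}.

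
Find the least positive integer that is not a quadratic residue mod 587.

(2/587) = −1, so 2 is the smallest positive non-residue mod 587.

2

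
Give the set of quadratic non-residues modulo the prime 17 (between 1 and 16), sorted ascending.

Square k = 1,…,8 (k and 17−k give the same square):
1²=1, 2²=4, 3²=9, 4²=16, 5²≡8, 6²≡2, 7²≡15, 8²≡13 (mod 17).
The residues are {1, 2, 4, 8, 9, 13, 15, 16}; the non-residues are the remaining 8 nonzero classes.

3,5,6,7,10,11,12,14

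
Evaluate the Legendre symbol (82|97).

-1

Euler's criterion: (82/97) ≡ 82^48 (mod 97).
82^2 ≡ 31 (mod 97)
82^4 ≡ 88 (mod 97)
82^8 ≡ 81 (mod 97)
82^16 ≡ 62 (mod 97)
82^32 ≡ 61 (mod 97)
82^48 = 82^(32+16) ≡ 96 (mod 97).
Result is 96 ≡ −1, so (82/97) = −1.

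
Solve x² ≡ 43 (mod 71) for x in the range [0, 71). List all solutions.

16, 55

Since 71 ≡ 3 (mod 4), a square root of 43 is 43^((71+1)/4) = 43^18 mod 71.
Repeated squaring: 43^2≡3, 43^4≡9, 43^8≡10, 43^16≡29 (mod 71).
43^18 = 43^(16+2) ≡ 16 (mod 71).
Check: 16² = 256 ≡ 43 (mod 71). The two roots are 16 and 55.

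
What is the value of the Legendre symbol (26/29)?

-1

Pull out 2: since 29 ≡ 5 (mod 8), (2/29) = -1.
Reciprocity: 13 ≡ 1 and 29 ≡ 1 (mod 4), so (13/29) = +(29/13).
Reduce top mod 13: now compute (3/13).
Reciprocity: 3 ≡ 3 and 13 ≡ 1 (mod 4), so (3/13) = +(13/3).
Reduce top mod 3: now compute (1/3).
Reached (1/3) = 1. Collecting the sign flips along the way, the symbol is -1.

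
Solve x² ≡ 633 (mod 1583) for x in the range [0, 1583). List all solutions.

Since 1583 ≡ 3 (mod 4), a square root of 633 is 633^((1583+1)/4) = 633^396 mod 1583.
Repeated squaring: 633^2≡190, 633^4≡1274, 633^8≡501, 633^16≡887, 633^32≡18, 633^64≡324, 633^128≡498, 633^256≡1056 (mod 1583).
633^396 = 633^(256+128+8+4) ≡ 256 (mod 1583).
Check: 256² = 65536 ≡ 633 (mod 1583). The two roots are 256 and 1327.

256, 1327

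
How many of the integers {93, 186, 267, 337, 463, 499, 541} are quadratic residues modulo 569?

5

(93/569) = +1 → QR.
(186/569) = +1 → QR.
(267/569) = +1 → QR.
(337/569) = -1 → non-residue.
(463/569) = -1 → non-residue.
(499/569) = +1 → QR.
(541/569) = +1 → QR.
Total quadratic residues among the 7: 5.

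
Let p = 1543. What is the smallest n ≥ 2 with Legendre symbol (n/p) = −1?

(2/1543) = +1, so 2 is a residue.
(3/1543) = −1, so 3 is the smallest positive non-residue mod 1543.

3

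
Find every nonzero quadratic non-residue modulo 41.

Square k = 1,…,20 (k and 41−k give the same square):
1²=1, 2²=4, 3²=9, 4²=16, 5²=25, 6²=36, 7²≡8, 8²≡23, 9²≡40, 10²≡18, 11²≡39, 12²≡21, 13²≡5, 14²≡32, 15²≡20, 16²≡10, 17²≡2, 18²≡37, 19²≡33, 20²≡31 (mod 41).
The residues are {1, 2, 4, 5, 8, 9, 10, 16, 18, 20, 21, 23, 25, 31, 32, 33, 36, 37, 39, 40}; the non-residues are the remaining 20 nonzero classes.

3,6,7,11,12,13,14,15,17,19,22,24,26,27,28,29,30,34,35,38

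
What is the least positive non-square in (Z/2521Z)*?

11

(2/2521) = +1, so 2 is a residue.
(3/2521) = +1, so 3 is a residue.
(4/2521) = +1, so 4 is a residue.
(5/2521) = +1, so 5 is a residue.
(6/2521) = +1, so 6 is a residue.
(7/2521) = +1, so 7 is a residue.
(8/2521) = +1, so 8 is a residue.
(9/2521) = +1, so 9 is a residue.
(10/2521) = +1, so 10 is a residue.
(11/2521) = −1, so 11 is the smallest positive non-residue mod 2521.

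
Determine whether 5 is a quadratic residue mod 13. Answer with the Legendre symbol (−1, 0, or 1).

Euler's criterion: (5/13) ≡ 5^6 (mod 13).
5^2 ≡ 12 (mod 13)
5^4 ≡ 1 (mod 13)
5^6 = 5^(4+2) ≡ 12 (mod 13).
Result is 12 ≡ −1, so (5/13) = −1.

-1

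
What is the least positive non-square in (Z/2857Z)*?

(2/2857) = +1, so 2 is a residue.
(3/2857) = +1, so 3 is a residue.
(4/2857) = +1, so 4 is a residue.
(5/2857) = −1, so 5 is the smallest positive non-residue mod 2857.

5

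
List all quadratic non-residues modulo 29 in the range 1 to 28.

Square k = 1,…,14 (k and 29−k give the same square):
1²=1, 2²=4, 3²=9, 4²=16, 5²=25, 6²≡7, 7²≡20, 8²≡6, 9²≡23, 10²≡13, 11²≡5, 12²≡28, 13²≡24, 14²≡22 (mod 29).
The residues are {1, 4, 5, 6, 7, 9, 13, 16, 20, 22, 23, 24, 25, 28}; the non-residues are the remaining 14 nonzero classes.

2,3,8,10,11,12,14,15,17,18,19,21,26,27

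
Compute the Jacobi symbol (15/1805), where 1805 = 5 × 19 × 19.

0

Reciprocity: 15 ≡ 3 and 1805 ≡ 1 (mod 4), so (15/1805) = +(1805/15).
Reduce top mod 15: now compute (5/15).
Reciprocity: 5 ≡ 1 and 15 ≡ 3 (mod 4), so (5/15) = +(15/5).
Reduce top mod 5: now compute (0/5).
Top reduces to 0: gcd > 1, so the symbol is 0.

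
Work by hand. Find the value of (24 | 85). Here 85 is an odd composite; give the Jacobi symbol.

-1

Pull out 2^3: since 85 ≡ 5 (mod 8), (2/85) = -1, so (2/85)^3 = -1.
Reciprocity: 3 ≡ 3 and 85 ≡ 1 (mod 4), so (3/85) = +(85/3).
Reduce top mod 3: now compute (1/3).
Reached (1/3) = 1. Collecting the sign flips along the way, the symbol is -1.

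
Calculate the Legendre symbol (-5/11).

First reduce: -5 ≡ 6 (mod 11).
Pull out 2: since 11 ≡ 3 (mod 8), (2/11) = -1.
Reciprocity: 3 ≡ 3 and 11 ≡ 3 (mod 4), so (3/11) = −(11/3).
Reduce top mod 3: now compute (2/3).
Pull out 2: since 3 ≡ 3 (mod 8), (2/3) = -1.
Reached (1/3) = 1. Collecting the sign flips along the way, the symbol is -1.

-1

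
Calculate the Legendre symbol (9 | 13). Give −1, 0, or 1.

1

Euler's criterion: (9/13) ≡ 9^6 (mod 13).
9^2 ≡ 3 (mod 13)
9^4 ≡ 9 (mod 13)
9^6 = 9^(4+2) ≡ 1 (mod 13).
Result is 1, so (9/13) = 1.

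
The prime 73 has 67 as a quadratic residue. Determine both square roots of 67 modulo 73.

33, 40

73 ≡ 1 (mod 4), so we find a root by search.
Trying successive values, 33² = 1089 ≡ 67 (mod 73). The other root is 73 − 33 = 40.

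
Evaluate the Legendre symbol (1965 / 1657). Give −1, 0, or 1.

First reduce: 1965 ≡ 308 (mod 1657).
Pull out 2^2: since 1657 ≡ 1 (mod 8), (2/1657) = +1, so (2/1657)^2 = +1.
Reciprocity: 77 ≡ 1 and 1657 ≡ 1 (mod 4), so (77/1657) = +(1657/77).
Reduce top mod 77: now compute (40/77).
Pull out 2^3: since 77 ≡ 5 (mod 8), (2/77) = -1, so (2/77)^3 = -1.
Reciprocity: 5 ≡ 1 and 77 ≡ 1 (mod 4), so (5/77) = +(77/5).
Reduce top mod 5: now compute (2/5).
Pull out 2: since 5 ≡ 5 (mod 8), (2/5) = -1.
Reached (1/5) = 1. Collecting the sign flips along the way, the symbol is +1.

1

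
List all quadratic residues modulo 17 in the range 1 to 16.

Square k = 1,…,8 (k and 17−k give the same square):
1²=1, 2²=4, 3²=9, 4²=16, 5²≡8, 6²≡2, 7²≡15, 8²≡13 (mod 17).
So the quadratic residues mod 17 are {1, 2, 4, 8, 9, 13, 15, 16}.

1 2 4 8 9 13 15 16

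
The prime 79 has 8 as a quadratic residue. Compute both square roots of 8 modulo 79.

18, 61

Since 79 ≡ 3 (mod 4), a square root of 8 is 8^((79+1)/4) = 8^20 mod 79.
Repeated squaring: 8^2≡64, 8^4≡67, 8^8≡65, 8^16≡38 (mod 79).
8^20 = 8^(16+4) ≡ 18 (mod 79).
Check: 18² = 324 ≡ 8 (mod 79). The two roots are 18 and 61.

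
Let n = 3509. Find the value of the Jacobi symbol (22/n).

0

Pull out 2: since 3509 ≡ 5 (mod 8), (2/3509) = -1.
Reciprocity: 11 ≡ 3 and 3509 ≡ 1 (mod 4), so (11/3509) = +(3509/11).
Reduce top mod 11: now compute (0/11).
Top reduces to 0: gcd > 1, so the symbol is 0.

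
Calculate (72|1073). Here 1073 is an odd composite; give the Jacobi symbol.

1

Pull out 2^3: since 1073 ≡ 1 (mod 8), (2/1073) = +1, so (2/1073)^3 = +1.
Reciprocity: 9 ≡ 1 and 1073 ≡ 1 (mod 4), so (9/1073) = +(1073/9).
Reduce top mod 9: now compute (2/9).
Pull out 2: since 9 ≡ 1 (mod 8), (2/9) = +1.
Reached (1/9) = 1. Collecting the sign flips along the way, the symbol is +1.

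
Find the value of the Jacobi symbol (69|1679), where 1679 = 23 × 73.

Reciprocity: 69 ≡ 1 and 1679 ≡ 3 (mod 4), so (69/1679) = +(1679/69).
Reduce top mod 69: now compute (23/69).
Reciprocity: 23 ≡ 3 and 69 ≡ 1 (mod 4), so (23/69) = +(69/23).
Reduce top mod 23: now compute (0/23).
Top reduces to 0: gcd > 1, so the symbol is 0.

0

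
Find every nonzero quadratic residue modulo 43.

1 4 6 9 10 11 13 14 15 16 17 21 23 24 25 31 35 36 38 40 41

Square k = 1,…,21 (k and 43−k give the same square):
1²=1, 2²=4, 3²=9, 4²=16, 5²=25, 6²=36, 7²≡6, 8²≡21, 9²≡38, 10²≡14, 11²≡35, 12²≡15, 13²≡40, 14²≡24, 15²≡10, 16²≡41, 17²≡31, 18²≡23, 19²≡17, 20²≡13, 21²≡11 (mod 43).
So the quadratic residues mod 43 are {1, 4, 6, 9, 10, 11, 13, 14, 15, 16, 17, 21, 23, 24, 25, 31, 35, 36, 38, 40, 41}.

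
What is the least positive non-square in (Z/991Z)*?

3

(2/991) = +1, so 2 is a residue.
(3/991) = −1, so 3 is the smallest positive non-residue mod 991.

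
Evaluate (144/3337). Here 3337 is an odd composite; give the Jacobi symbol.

Pull out 2^4: since 3337 ≡ 1 (mod 8), (2/3337) = +1, so (2/3337)^4 = +1.
Reciprocity: 9 ≡ 1 and 3337 ≡ 1 (mod 4), so (9/3337) = +(3337/9).
Reduce top mod 9: now compute (7/9).
Reciprocity: 7 ≡ 3 and 9 ≡ 1 (mod 4), so (7/9) = +(9/7).
Reduce top mod 7: now compute (2/7).
Pull out 2: since 7 ≡ 7 (mod 8), (2/7) = +1.
Reached (1/7) = 1. Collecting the sign flips along the way, the symbol is +1.

1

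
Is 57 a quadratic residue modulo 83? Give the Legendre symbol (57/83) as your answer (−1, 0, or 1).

-1

Euler's criterion: (57/83) ≡ 57^41 (mod 83).
57^2 ≡ 12 (mod 83)
57^4 ≡ 61 (mod 83)
57^8 ≡ 69 (mod 83)
57^16 ≡ 30 (mod 83)
57^32 ≡ 70 (mod 83)
57^41 = 57^(32+8+1) ≡ 82 (mod 83).
Result is 82 ≡ −1, so (57/83) = −1.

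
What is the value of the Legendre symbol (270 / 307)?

Pull out 2: since 307 ≡ 3 (mod 8), (2/307) = -1.
Reciprocity: 135 ≡ 3 and 307 ≡ 3 (mod 4), so (135/307) = −(307/135).
Reduce top mod 135: now compute (37/135).
Reciprocity: 37 ≡ 1 and 135 ≡ 3 (mod 4), so (37/135) = +(135/37).
Reduce top mod 37: now compute (24/37).
Pull out 2^3: since 37 ≡ 5 (mod 8), (2/37) = -1, so (2/37)^3 = -1.
Reciprocity: 3 ≡ 3 and 37 ≡ 1 (mod 4), so (3/37) = +(37/3).
Reduce top mod 3: now compute (1/3).
Reached (1/3) = 1. Collecting the sign flips along the way, the symbol is -1.

-1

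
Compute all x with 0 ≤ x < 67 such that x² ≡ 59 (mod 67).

Since 67 ≡ 3 (mod 4), a square root of 59 is 59^((67+1)/4) = 59^17 mod 67.
Repeated squaring: 59^2≡64, 59^4≡9, 59^8≡14, 59^16≡62 (mod 67).
59^17 = 59^(16+1) ≡ 40 (mod 67).
Check: 40² = 1600 ≡ 59 (mod 67). The two roots are 27 and 40.

27, 40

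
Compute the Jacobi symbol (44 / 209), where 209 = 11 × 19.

0

Pull out 2^2: since 209 ≡ 1 (mod 8), (2/209) = +1, so (2/209)^2 = +1.
Reciprocity: 11 ≡ 3 and 209 ≡ 1 (mod 4), so (11/209) = +(209/11).
Reduce top mod 11: now compute (0/11).
Top reduces to 0: gcd > 1, so the symbol is 0.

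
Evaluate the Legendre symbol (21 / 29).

Reciprocity: 21 ≡ 1 and 29 ≡ 1 (mod 4), so (21/29) = +(29/21).
Reduce top mod 21: now compute (8/21).
Pull out 2^3: since 21 ≡ 5 (mod 8), (2/21) = -1, so (2/21)^3 = -1.
Reached (1/21) = 1. Collecting the sign flips along the way, the symbol is -1.

-1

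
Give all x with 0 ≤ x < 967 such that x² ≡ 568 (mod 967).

Since 967 ≡ 3 (mod 4), a square root of 568 is 568^((967+1)/4) = 568^242 mod 967.
Repeated squaring: 568^2≡613, 568^4≡573, 568^8≡516, 568^16≡331, 568^32≡290, 568^64≡938, 568^128≡841 (mod 967).
568^242 = 568^(128+64+32+16+2) ≡ 681 (mod 967).
Check: 681² = 463761 ≡ 568 (mod 967). The two roots are 286 and 681.

286, 681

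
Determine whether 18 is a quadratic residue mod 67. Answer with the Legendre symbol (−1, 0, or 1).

-1

Euler's criterion: (18/67) ≡ 18^33 (mod 67).
18^2 ≡ 56 (mod 67)
18^4 ≡ 54 (mod 67)
18^8 ≡ 35 (mod 67)
18^16 ≡ 19 (mod 67)
18^32 ≡ 26 (mod 67)
18^33 = 18^(32+1) ≡ 66 (mod 67).
Result is 66 ≡ −1, so (18/67) = −1.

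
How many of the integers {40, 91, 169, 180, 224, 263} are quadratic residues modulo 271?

4

(40/271) = +1 → QR.
(91/271) = -1 → non-residue.
(169/271) = +1 → QR.
(180/271) = +1 → QR.
(224/271) = +1 → QR.
(263/271) = -1 → non-residue.
Total quadratic residues among the 6: 4.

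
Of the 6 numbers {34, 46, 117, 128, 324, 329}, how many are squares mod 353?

4

(34/353) = +1 → QR.
(46/353) = +1 → QR.
(117/353) = -1 → non-residue.
(128/353) = +1 → QR.
(324/353) = +1 → QR.
(329/353) = -1 → non-residue.
Total quadratic residues among the 6: 4.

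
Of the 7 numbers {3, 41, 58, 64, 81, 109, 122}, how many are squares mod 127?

4

(3/127) = -1 → non-residue.
(41/127) = +1 → QR.
(58/127) = -1 → non-residue.
(64/127) = +1 → QR.
(81/127) = +1 → QR.
(109/127) = -1 → non-residue.
(122/127) = +1 → QR.
Total quadratic residues among the 7: 4.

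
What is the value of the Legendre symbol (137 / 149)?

Reciprocity: 137 ≡ 1 and 149 ≡ 1 (mod 4), so (137/149) = +(149/137).
Reduce top mod 137: now compute (12/137).
Pull out 2^2: since 137 ≡ 1 (mod 8), (2/137) = +1, so (2/137)^2 = +1.
Reciprocity: 3 ≡ 3 and 137 ≡ 1 (mod 4), so (3/137) = +(137/3).
Reduce top mod 3: now compute (2/3).
Pull out 2: since 3 ≡ 3 (mod 8), (2/3) = -1.
Reached (1/3) = 1. Collecting the sign flips along the way, the symbol is -1.

-1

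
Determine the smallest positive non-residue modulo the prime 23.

5

(2/23) = +1, so 2 is a residue.
(3/23) = +1, so 3 is a residue.
(4/23) = +1, so 4 is a residue.
(5/23) = −1, so 5 is the smallest positive non-residue mod 23.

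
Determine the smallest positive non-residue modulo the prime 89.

(2/89) = +1, so 2 is a residue.
(3/89) = −1, so 3 is the smallest positive non-residue mod 89.

3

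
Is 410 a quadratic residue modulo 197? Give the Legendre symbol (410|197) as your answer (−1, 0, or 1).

Euler's criterion: (410/197) ≡ 16^98 (mod 197).
16^2 ≡ 59 (mod 197)
16^4 ≡ 132 (mod 197)
16^8 ≡ 88 (mod 197)
16^16 ≡ 61 (mod 197)
16^32 ≡ 175 (mod 197)
16^64 ≡ 90 (mod 197)
16^98 = 16^(64+32+2) ≡ 1 (mod 197).
Result is 1, so (410/197) = 1.

1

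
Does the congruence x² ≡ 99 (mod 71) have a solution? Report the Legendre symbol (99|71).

-1

Euler's criterion: (99/71) ≡ 28^35 (mod 71).
28^2 ≡ 3 (mod 71)
28^4 ≡ 9 (mod 71)
28^8 ≡ 10 (mod 71)
28^16 ≡ 29 (mod 71)
28^32 ≡ 60 (mod 71)
28^35 = 28^(32+2+1) ≡ 70 (mod 71).
Result is 70 ≡ −1, so (99/71) = −1.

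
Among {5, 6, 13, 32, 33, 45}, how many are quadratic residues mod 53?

2

(5/53) = -1 → non-residue.
(6/53) = +1 → QR.
(13/53) = +1 → QR.
(32/53) = -1 → non-residue.
(33/53) = -1 → non-residue.
(45/53) = -1 → non-residue.
Total quadratic residues among the 6: 2.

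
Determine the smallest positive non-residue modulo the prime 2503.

3

(2/2503) = +1, so 2 is a residue.
(3/2503) = −1, so 3 is the smallest positive non-residue mod 2503.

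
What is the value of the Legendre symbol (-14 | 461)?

1

First reduce: -14 ≡ 447 (mod 461).
Reciprocity: 447 ≡ 3 and 461 ≡ 1 (mod 4), so (447/461) = +(461/447).
Reduce top mod 447: now compute (14/447).
Pull out 2: since 447 ≡ 7 (mod 8), (2/447) = +1.
Reciprocity: 7 ≡ 3 and 447 ≡ 3 (mod 4), so (7/447) = −(447/7).
Reduce top mod 7: now compute (6/7).
Pull out 2: since 7 ≡ 7 (mod 8), (2/7) = +1.
Reciprocity: 3 ≡ 3 and 7 ≡ 3 (mod 4), so (3/7) = −(7/3).
Reduce top mod 3: now compute (1/3).
Reached (1/3) = 1. Collecting the sign flips along the way, the symbol is +1.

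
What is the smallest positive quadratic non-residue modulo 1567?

(2/1567) = +1, so 2 is a residue.
(3/1567) = −1, so 3 is the smallest positive non-residue mod 1567.

3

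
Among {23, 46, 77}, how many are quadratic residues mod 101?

2

(23/101) = +1 → QR.
(46/101) = -1 → non-residue.
(77/101) = +1 → QR.
Total quadratic residues among the 3: 2.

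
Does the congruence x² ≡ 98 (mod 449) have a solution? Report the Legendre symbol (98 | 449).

1

Euler's criterion: (98/449) ≡ 98^224 (mod 449).
98^2 ≡ 175 (mod 449)
98^4 ≡ 93 (mod 449)
98^8 ≡ 118 (mod 449)
98^16 ≡ 5 (mod 449)
98^32 ≡ 25 (mod 449)
98^64 ≡ 176 (mod 449)
98^128 ≡ 444 (mod 449)
98^224 = 98^(128+64+32) ≡ 1 (mod 449).
Result is 1, so (98/449) = 1.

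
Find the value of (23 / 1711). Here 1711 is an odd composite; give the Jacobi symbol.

Reciprocity: 23 ≡ 3 and 1711 ≡ 3 (mod 4), so (23/1711) = −(1711/23).
Reduce top mod 23: now compute (9/23).
Reciprocity: 9 ≡ 1 and 23 ≡ 3 (mod 4), so (9/23) = +(23/9).
Reduce top mod 9: now compute (5/9).
Reciprocity: 5 ≡ 1 and 9 ≡ 1 (mod 4), so (5/9) = +(9/5).
Reduce top mod 5: now compute (4/5).
Pull out 2^2: since 5 ≡ 5 (mod 8), (2/5) = -1, so (2/5)^2 = +1.
Reached (1/5) = 1. Collecting the sign flips along the way, the symbol is -1.

-1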